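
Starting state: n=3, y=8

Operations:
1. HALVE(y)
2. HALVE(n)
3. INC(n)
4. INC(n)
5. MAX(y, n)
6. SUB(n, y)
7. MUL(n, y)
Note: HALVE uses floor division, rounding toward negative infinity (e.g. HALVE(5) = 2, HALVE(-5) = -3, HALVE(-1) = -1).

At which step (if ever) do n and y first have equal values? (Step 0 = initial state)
Never

n and y never become equal during execution.

Comparing values at each step:
Initial: n=3, y=8
After step 1: n=3, y=4
After step 2: n=1, y=4
After step 3: n=2, y=4
After step 4: n=3, y=4
After step 5: n=3, y=4
After step 6: n=-1, y=4
After step 7: n=-4, y=4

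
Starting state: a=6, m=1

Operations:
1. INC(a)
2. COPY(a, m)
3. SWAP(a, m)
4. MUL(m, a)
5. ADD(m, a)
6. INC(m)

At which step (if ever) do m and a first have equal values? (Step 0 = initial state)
Step 2

m and a first become equal after step 2.

Comparing values at each step:
Initial: m=1, a=6
After step 1: m=1, a=7
After step 2: m=1, a=1 ← equal!
After step 3: m=1, a=1 ← equal!
After step 4: m=1, a=1 ← equal!
After step 5: m=2, a=1
After step 6: m=3, a=1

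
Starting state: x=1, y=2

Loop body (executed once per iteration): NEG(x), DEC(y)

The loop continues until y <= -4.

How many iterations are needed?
6

Tracing iterations:
Initial: x=1, y=2
After iteration 1: x=-1, y=1
After iteration 2: x=1, y=0
After iteration 3: x=-1, y=-1
After iteration 4: x=1, y=-2
After iteration 5: x=-1, y=-3
After iteration 6: x=1, y=-4
y <= -4 now holds, so the loop exits after 6 iterations.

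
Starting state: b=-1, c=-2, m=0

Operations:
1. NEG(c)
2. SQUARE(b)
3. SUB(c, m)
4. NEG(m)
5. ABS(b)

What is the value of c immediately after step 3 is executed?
c = 2

Tracing c through execution:
Initial: c = -2
After step 1 (NEG(c)): c = 2
After step 2 (SQUARE(b)): c = 2
After step 3 (SUB(c, m)): c = 2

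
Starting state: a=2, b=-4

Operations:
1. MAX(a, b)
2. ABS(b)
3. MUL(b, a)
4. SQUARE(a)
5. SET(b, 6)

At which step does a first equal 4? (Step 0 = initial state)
Step 4

Tracing a:
Initial: a = 2
After step 1: a = 2
After step 2: a = 2
After step 3: a = 2
After step 4: a = 4 ← first occurrence
After step 5: a = 4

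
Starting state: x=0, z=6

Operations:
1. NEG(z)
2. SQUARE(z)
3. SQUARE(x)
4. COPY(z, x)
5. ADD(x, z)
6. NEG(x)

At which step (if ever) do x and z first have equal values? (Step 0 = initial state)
Step 4

x and z first become equal after step 4.

Comparing values at each step:
Initial: x=0, z=6
After step 1: x=0, z=-6
After step 2: x=0, z=36
After step 3: x=0, z=36
After step 4: x=0, z=0 ← equal!
After step 5: x=0, z=0 ← equal!
After step 6: x=0, z=0 ← equal!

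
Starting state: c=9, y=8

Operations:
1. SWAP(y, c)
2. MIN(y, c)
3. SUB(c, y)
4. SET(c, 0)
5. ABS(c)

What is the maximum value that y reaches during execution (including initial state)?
9

Values of y at each step:
Initial: y = 8
After step 1: y = 9 ← maximum
After step 2: y = 8
After step 3: y = 8
After step 4: y = 8
After step 5: y = 8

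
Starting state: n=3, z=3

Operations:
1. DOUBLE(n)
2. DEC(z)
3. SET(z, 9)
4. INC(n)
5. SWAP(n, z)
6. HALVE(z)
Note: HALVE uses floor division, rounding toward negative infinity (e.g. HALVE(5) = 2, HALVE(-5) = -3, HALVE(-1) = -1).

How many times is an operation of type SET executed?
1

Counting SET operations:
Step 3: SET(z, 9) ← SET
Total: 1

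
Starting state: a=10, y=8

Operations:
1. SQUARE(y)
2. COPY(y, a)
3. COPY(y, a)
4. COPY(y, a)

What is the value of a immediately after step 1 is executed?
a = 10

Tracing a through execution:
Initial: a = 10
After step 1 (SQUARE(y)): a = 10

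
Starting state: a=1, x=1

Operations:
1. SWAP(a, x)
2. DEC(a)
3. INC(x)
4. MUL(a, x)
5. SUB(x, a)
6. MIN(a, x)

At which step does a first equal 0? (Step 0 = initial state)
Step 2

Tracing a:
Initial: a = 1
After step 1: a = 1
After step 2: a = 0 ← first occurrence
After step 3: a = 0
After step 4: a = 0
After step 5: a = 0
After step 6: a = 0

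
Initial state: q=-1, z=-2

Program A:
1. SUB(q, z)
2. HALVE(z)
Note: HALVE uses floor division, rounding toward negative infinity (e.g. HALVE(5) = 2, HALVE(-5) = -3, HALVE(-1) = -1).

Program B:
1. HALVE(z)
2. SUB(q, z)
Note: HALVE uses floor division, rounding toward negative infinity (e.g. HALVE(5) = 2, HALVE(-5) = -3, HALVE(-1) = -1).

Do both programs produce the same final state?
No

Program A final state: q=1, z=-1
Program B final state: q=0, z=-1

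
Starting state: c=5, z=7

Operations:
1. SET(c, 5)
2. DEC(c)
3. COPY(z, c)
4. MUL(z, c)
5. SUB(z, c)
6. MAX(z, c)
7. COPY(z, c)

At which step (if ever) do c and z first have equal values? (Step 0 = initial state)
Step 3

c and z first become equal after step 3.

Comparing values at each step:
Initial: c=5, z=7
After step 1: c=5, z=7
After step 2: c=4, z=7
After step 3: c=4, z=4 ← equal!
After step 4: c=4, z=16
After step 5: c=4, z=12
After step 6: c=4, z=12
After step 7: c=4, z=4 ← equal!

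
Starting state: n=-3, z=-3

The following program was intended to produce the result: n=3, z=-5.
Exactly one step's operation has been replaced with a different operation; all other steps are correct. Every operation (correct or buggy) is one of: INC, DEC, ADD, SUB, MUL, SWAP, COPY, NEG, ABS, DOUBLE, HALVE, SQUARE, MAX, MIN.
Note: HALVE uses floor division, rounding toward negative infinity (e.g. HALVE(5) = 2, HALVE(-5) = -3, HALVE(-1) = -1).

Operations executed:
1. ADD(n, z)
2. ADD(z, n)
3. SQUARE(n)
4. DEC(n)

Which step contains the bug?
Step 1

Trace with buggy code:
Initial: n=-3, z=-3
After step 1: n=-6, z=-3
After step 2: n=-6, z=-9
After step 3: n=36, z=-9
After step 4: n=35, z=-9
Actual final n=35, z=-9 ≠ expected n=3, z=-5.
Step 1 is the only position where a single-operation replacement can produce the expected result.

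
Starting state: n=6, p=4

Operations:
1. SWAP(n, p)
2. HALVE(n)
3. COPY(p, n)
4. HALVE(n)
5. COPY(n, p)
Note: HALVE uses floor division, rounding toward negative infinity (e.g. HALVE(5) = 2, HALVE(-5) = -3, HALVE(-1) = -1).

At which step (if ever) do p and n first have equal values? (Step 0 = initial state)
Step 3

p and n first become equal after step 3.

Comparing values at each step:
Initial: p=4, n=6
After step 1: p=6, n=4
After step 2: p=6, n=2
After step 3: p=2, n=2 ← equal!
After step 4: p=2, n=1
After step 5: p=2, n=2 ← equal!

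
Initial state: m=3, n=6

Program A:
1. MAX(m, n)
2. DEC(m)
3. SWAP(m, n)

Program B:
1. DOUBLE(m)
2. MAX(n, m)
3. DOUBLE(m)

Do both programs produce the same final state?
No

Program A final state: m=6, n=5
Program B final state: m=12, n=6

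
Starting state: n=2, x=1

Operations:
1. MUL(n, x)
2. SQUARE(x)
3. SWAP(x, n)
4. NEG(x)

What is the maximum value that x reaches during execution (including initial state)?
2

Values of x at each step:
Initial: x = 1
After step 1: x = 1
After step 2: x = 1
After step 3: x = 2 ← maximum
After step 4: x = -2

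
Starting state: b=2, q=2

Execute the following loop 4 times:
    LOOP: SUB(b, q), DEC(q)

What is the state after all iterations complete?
b=0, q=-2

Iteration trace:
Start: b=2, q=2
After iteration 1: b=0, q=1
After iteration 2: b=-1, q=0
After iteration 3: b=-1, q=-1
After iteration 4: b=0, q=-2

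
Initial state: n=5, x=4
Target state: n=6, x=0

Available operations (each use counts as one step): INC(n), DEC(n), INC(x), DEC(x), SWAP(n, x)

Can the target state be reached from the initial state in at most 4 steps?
No

The target state cannot be reached within 4 steps.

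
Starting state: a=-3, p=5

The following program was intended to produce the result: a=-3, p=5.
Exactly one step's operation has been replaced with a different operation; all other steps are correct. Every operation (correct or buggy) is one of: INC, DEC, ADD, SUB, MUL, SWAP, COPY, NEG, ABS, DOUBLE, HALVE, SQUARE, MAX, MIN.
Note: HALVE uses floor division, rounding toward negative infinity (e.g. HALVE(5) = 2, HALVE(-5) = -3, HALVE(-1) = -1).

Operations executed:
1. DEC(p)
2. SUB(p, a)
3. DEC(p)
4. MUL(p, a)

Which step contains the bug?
Step 4

Trace with buggy code:
Initial: a=-3, p=5
After step 1: a=-3, p=4
After step 2: a=-3, p=7
After step 3: a=-3, p=6
After step 4: a=-3, p=-18
Actual final a=-3, p=-18 ≠ expected a=-3, p=5.
Step 4 is the only position where a single-operation replacement can produce the expected result.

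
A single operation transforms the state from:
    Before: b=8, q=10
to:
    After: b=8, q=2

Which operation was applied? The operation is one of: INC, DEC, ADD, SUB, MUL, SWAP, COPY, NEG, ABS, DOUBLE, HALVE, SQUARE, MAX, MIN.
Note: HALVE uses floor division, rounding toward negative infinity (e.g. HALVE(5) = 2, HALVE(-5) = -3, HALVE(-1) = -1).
SUB(q, b)

Analyzing the change:
Before: b=8, q=10
After: b=8, q=2
Variable q changed from 10 to 2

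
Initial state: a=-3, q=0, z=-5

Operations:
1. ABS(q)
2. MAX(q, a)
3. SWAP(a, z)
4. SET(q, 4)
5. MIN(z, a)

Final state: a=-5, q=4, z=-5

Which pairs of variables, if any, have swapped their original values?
None

Comparing initial and final values:
z: -5 → -5
a: -3 → -5
q: 0 → 4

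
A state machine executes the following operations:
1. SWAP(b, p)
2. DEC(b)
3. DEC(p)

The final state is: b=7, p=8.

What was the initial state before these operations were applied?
b=9, p=8

Working backwards:
Final state: b=7, p=8
Before step 3 (DEC(p)): b=7, p=9
Before step 2 (DEC(b)): b=8, p=9
Before step 1 (SWAP(b, p)): b=9, p=8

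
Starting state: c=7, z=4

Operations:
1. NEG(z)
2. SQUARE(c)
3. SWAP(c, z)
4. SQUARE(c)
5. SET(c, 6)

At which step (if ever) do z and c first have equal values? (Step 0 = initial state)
Never

z and c never become equal during execution.

Comparing values at each step:
Initial: z=4, c=7
After step 1: z=-4, c=7
After step 2: z=-4, c=49
After step 3: z=49, c=-4
After step 4: z=49, c=16
After step 5: z=49, c=6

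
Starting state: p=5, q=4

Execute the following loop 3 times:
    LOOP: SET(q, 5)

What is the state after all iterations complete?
p=5, q=5

Iteration trace:
Start: p=5, q=4
After iteration 1: p=5, q=5
After iteration 2: p=5, q=5
After iteration 3: p=5, q=5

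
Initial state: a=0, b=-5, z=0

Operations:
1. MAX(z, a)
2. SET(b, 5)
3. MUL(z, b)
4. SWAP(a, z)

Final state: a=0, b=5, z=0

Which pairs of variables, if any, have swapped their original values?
None

Comparing initial and final values:
b: -5 → 5
a: 0 → 0
z: 0 → 0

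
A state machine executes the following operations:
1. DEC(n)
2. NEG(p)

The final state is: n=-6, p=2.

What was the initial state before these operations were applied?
n=-5, p=-2

Working backwards:
Final state: n=-6, p=2
Before step 2 (NEG(p)): n=-6, p=-2
Before step 1 (DEC(n)): n=-5, p=-2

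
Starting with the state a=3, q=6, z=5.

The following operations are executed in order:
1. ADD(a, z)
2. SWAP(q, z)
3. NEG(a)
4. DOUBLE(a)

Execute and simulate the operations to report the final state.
{a: -16, q: 5, z: 6}

Step-by-step execution:
Initial: a=3, q=6, z=5
After step 1 (ADD(a, z)): a=8, q=6, z=5
After step 2 (SWAP(q, z)): a=8, q=5, z=6
After step 3 (NEG(a)): a=-8, q=5, z=6
After step 4 (DOUBLE(a)): a=-16, q=5, z=6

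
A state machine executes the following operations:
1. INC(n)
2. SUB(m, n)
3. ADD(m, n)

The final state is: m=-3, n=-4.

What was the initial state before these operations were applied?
m=-3, n=-5

Working backwards:
Final state: m=-3, n=-4
Before step 3 (ADD(m, n)): m=1, n=-4
Before step 2 (SUB(m, n)): m=-3, n=-4
Before step 1 (INC(n)): m=-3, n=-5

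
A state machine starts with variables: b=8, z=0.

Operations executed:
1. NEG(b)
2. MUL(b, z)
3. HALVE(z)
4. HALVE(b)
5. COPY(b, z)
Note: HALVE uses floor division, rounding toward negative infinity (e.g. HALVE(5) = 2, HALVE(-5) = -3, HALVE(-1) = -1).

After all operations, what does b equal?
b = 0

Tracing execution:
Step 1: NEG(b) → b = -8
Step 2: MUL(b, z) → b = 0
Step 3: HALVE(z) → b = 0
Step 4: HALVE(b) → b = 0
Step 5: COPY(b, z) → b = 0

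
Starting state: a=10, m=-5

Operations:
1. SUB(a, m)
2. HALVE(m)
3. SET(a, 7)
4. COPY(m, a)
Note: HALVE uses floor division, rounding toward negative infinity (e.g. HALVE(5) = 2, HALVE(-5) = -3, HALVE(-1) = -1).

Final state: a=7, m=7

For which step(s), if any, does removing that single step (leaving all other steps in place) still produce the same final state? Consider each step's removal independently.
Step(s) 1, 2

Testing removal of each single step:
Without step 1: final = a=7, m=7 (same)
Without step 2: final = a=7, m=7 (same)
Without step 3: final = a=15, m=15 (different)
Without step 4: final = a=7, m=-3 (different)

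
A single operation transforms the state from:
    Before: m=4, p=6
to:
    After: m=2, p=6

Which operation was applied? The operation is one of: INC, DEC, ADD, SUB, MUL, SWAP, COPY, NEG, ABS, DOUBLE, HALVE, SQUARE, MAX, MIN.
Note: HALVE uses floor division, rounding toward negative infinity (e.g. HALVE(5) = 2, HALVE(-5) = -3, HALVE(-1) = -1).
HALVE(m)

Analyzing the change:
Before: m=4, p=6
After: m=2, p=6
Variable m changed from 4 to 2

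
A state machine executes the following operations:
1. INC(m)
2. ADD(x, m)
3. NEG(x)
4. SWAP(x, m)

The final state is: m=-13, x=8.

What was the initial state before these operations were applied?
m=7, x=5

Working backwards:
Final state: m=-13, x=8
Before step 4 (SWAP(x, m)): m=8, x=-13
Before step 3 (NEG(x)): m=8, x=13
Before step 2 (ADD(x, m)): m=8, x=5
Before step 1 (INC(m)): m=7, x=5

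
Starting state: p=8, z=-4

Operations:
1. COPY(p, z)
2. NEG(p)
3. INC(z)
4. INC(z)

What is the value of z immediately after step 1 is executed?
z = -4

Tracing z through execution:
Initial: z = -4
After step 1 (COPY(p, z)): z = -4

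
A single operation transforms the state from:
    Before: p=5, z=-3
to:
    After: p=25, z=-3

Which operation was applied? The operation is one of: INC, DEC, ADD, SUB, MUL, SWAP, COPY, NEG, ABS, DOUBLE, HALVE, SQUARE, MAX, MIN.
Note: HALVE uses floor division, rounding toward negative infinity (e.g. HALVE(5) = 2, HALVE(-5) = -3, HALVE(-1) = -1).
SQUARE(p)

Analyzing the change:
Before: p=5, z=-3
After: p=25, z=-3
Variable p changed from 5 to 25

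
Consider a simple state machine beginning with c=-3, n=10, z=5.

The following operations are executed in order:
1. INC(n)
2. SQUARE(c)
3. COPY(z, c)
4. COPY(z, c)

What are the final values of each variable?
{c: 9, n: 11, z: 9}

Step-by-step execution:
Initial: c=-3, n=10, z=5
After step 1 (INC(n)): c=-3, n=11, z=5
After step 2 (SQUARE(c)): c=9, n=11, z=5
After step 3 (COPY(z, c)): c=9, n=11, z=9
After step 4 (COPY(z, c)): c=9, n=11, z=9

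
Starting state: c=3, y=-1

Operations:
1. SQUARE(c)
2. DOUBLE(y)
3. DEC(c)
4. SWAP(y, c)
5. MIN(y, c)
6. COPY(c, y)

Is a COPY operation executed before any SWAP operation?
No

First COPY: step 6
First SWAP: step 4
Since 6 > 4, SWAP comes first.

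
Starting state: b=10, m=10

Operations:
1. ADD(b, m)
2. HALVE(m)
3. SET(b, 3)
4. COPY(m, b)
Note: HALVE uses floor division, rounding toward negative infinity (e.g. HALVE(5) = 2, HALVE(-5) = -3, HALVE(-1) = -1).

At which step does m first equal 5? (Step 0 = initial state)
Step 2

Tracing m:
Initial: m = 10
After step 1: m = 10
After step 2: m = 5 ← first occurrence
After step 3: m = 5
After step 4: m = 3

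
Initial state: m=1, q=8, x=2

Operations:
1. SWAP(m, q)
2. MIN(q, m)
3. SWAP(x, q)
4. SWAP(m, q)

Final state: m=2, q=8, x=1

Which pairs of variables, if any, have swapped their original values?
(x, m)

Comparing initial and final values:
x: 2 → 1
m: 1 → 2
q: 8 → 8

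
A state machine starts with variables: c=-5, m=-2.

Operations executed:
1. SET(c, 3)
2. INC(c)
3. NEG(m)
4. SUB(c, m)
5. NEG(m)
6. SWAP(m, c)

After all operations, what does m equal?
m = 2

Tracing execution:
Step 1: SET(c, 3) → m = -2
Step 2: INC(c) → m = -2
Step 3: NEG(m) → m = 2
Step 4: SUB(c, m) → m = 2
Step 5: NEG(m) → m = -2
Step 6: SWAP(m, c) → m = 2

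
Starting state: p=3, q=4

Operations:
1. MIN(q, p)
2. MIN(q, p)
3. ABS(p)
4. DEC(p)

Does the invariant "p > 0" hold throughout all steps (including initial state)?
Yes

The invariant holds at every step.

State at each step:
Initial: p=3, q=4
After step 1: p=3, q=3
After step 2: p=3, q=3
After step 3: p=3, q=3
After step 4: p=2, q=3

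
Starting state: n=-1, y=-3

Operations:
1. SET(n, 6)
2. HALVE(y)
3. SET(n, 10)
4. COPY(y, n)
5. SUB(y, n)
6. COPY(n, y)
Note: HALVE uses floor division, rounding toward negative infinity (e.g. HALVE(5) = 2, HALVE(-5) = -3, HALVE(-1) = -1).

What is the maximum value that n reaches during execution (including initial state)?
10

Values of n at each step:
Initial: n = -1
After step 1: n = 6
After step 2: n = 6
After step 3: n = 10 ← maximum
After step 4: n = 10
After step 5: n = 10
After step 6: n = 0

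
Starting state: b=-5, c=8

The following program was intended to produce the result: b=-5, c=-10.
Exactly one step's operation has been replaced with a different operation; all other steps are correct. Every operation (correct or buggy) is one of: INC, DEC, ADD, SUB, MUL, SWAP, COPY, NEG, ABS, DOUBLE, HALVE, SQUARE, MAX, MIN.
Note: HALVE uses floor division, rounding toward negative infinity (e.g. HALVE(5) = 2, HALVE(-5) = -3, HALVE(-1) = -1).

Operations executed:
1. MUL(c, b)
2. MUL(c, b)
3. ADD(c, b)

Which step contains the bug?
Step 2

Trace with buggy code:
Initial: b=-5, c=8
After step 1: b=-5, c=-40
After step 2: b=-5, c=200
After step 3: b=-5, c=195
Actual final b=-5, c=195 ≠ expected b=-5, c=-10.
Step 2 is the only position where a single-operation replacement can produce the expected result.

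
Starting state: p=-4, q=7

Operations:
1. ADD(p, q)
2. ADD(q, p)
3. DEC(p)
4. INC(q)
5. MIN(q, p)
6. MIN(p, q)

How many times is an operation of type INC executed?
1

Counting INC operations:
Step 4: INC(q) ← INC
Total: 1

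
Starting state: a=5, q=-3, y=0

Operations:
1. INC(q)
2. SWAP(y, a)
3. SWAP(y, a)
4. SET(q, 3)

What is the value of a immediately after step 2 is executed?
a = 0

Tracing a through execution:
Initial: a = 5
After step 1 (INC(q)): a = 5
After step 2 (SWAP(y, a)): a = 0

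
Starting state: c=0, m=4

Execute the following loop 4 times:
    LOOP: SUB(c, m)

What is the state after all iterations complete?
c=-16, m=4

Iteration trace:
Start: c=0, m=4
After iteration 1: c=-4, m=4
After iteration 2: c=-8, m=4
After iteration 3: c=-12, m=4
After iteration 4: c=-16, m=4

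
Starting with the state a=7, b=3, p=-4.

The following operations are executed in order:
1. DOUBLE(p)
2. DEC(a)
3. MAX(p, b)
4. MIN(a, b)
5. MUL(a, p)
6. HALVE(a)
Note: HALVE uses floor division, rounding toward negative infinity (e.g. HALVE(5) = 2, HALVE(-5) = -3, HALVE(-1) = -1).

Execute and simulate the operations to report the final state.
{a: 4, b: 3, p: 3}

Step-by-step execution:
Initial: a=7, b=3, p=-4
After step 1 (DOUBLE(p)): a=7, b=3, p=-8
After step 2 (DEC(a)): a=6, b=3, p=-8
After step 3 (MAX(p, b)): a=6, b=3, p=3
After step 4 (MIN(a, b)): a=3, b=3, p=3
After step 5 (MUL(a, p)): a=9, b=3, p=3
After step 6 (HALVE(a)): a=4, b=3, p=3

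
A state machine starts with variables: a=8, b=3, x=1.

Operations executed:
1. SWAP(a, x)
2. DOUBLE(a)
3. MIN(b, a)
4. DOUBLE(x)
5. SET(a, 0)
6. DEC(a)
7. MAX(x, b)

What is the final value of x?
x = 16

Tracing execution:
Step 1: SWAP(a, x) → x = 8
Step 2: DOUBLE(a) → x = 8
Step 3: MIN(b, a) → x = 8
Step 4: DOUBLE(x) → x = 16
Step 5: SET(a, 0) → x = 16
Step 6: DEC(a) → x = 16
Step 7: MAX(x, b) → x = 16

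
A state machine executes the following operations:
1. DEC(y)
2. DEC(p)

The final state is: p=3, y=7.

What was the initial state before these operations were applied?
p=4, y=8

Working backwards:
Final state: p=3, y=7
Before step 2 (DEC(p)): p=4, y=7
Before step 1 (DEC(y)): p=4, y=8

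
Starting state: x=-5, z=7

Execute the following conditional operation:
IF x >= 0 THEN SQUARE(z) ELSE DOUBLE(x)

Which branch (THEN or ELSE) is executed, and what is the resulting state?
Branch: ELSE, Final state: x=-10, z=7

Evaluating condition: x >= 0
x = -5
Condition is False, so ELSE branch executes
After DOUBLE(x): x=-10, z=7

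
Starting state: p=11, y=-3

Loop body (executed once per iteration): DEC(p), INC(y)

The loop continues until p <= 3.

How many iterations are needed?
8

Tracing iterations:
Initial: p=11, y=-3
After iteration 1: p=10, y=-2
After iteration 2: p=9, y=-1
After iteration 3: p=8, y=0
After iteration 4: p=7, y=1
After iteration 5: p=6, y=2
After iteration 6: p=5, y=3
After iteration 7: p=4, y=4
After iteration 8: p=3, y=5
p <= 3 now holds, so the loop exits after 8 iterations.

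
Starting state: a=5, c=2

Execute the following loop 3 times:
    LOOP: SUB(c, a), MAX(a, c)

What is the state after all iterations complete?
a=5, c=-13

Iteration trace:
Start: a=5, c=2
After iteration 1: a=5, c=-3
After iteration 2: a=5, c=-8
After iteration 3: a=5, c=-13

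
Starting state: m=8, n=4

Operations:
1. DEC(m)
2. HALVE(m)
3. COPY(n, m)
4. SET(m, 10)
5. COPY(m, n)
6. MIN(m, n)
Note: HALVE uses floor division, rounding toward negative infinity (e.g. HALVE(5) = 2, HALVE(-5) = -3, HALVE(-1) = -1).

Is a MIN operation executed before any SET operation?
No

First MIN: step 6
First SET: step 4
Since 6 > 4, SET comes first.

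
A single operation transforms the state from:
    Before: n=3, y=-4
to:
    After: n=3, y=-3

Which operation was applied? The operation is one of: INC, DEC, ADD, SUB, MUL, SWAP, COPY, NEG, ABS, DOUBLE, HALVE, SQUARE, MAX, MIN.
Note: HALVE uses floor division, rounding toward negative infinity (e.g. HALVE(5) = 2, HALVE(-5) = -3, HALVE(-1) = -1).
INC(y)

Analyzing the change:
Before: n=3, y=-4
After: n=3, y=-3
Variable y changed from -4 to -3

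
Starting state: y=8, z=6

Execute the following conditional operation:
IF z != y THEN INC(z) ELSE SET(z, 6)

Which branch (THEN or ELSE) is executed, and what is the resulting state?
Branch: THEN, Final state: y=8, z=7

Evaluating condition: z != y
z = 6, y = 8
Condition is True, so THEN branch executes
After INC(z): y=8, z=7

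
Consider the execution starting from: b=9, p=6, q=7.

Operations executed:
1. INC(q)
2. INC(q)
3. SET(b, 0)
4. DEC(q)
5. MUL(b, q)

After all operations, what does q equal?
q = 8

Tracing execution:
Step 1: INC(q) → q = 8
Step 2: INC(q) → q = 9
Step 3: SET(b, 0) → q = 9
Step 4: DEC(q) → q = 8
Step 5: MUL(b, q) → q = 8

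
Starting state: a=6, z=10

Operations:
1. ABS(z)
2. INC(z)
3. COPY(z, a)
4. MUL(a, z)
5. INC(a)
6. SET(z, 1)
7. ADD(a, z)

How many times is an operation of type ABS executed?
1

Counting ABS operations:
Step 1: ABS(z) ← ABS
Total: 1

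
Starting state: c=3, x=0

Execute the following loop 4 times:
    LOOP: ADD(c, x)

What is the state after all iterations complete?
c=3, x=0

Iteration trace:
Start: c=3, x=0
After iteration 1: c=3, x=0
After iteration 2: c=3, x=0
After iteration 3: c=3, x=0
After iteration 4: c=3, x=0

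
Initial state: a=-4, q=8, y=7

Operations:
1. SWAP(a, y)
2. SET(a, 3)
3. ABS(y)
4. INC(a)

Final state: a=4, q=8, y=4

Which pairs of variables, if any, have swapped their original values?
None

Comparing initial and final values:
q: 8 → 8
y: 7 → 4
a: -4 → 4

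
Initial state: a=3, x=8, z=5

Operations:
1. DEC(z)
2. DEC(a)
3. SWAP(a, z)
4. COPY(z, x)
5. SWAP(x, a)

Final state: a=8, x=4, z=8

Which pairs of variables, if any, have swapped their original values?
None

Comparing initial and final values:
z: 5 → 8
x: 8 → 4
a: 3 → 8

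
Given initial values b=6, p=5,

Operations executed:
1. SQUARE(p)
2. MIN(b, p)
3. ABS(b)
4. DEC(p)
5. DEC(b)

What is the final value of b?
b = 5

Tracing execution:
Step 1: SQUARE(p) → b = 6
Step 2: MIN(b, p) → b = 6
Step 3: ABS(b) → b = 6
Step 4: DEC(p) → b = 6
Step 5: DEC(b) → b = 5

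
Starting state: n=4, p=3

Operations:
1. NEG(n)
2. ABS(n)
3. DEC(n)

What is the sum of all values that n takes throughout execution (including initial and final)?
7

Values of n at each step:
Initial: n = 4
After step 1: n = -4
After step 2: n = 4
After step 3: n = 3
Sum = 4 + -4 + 4 + 3 = 7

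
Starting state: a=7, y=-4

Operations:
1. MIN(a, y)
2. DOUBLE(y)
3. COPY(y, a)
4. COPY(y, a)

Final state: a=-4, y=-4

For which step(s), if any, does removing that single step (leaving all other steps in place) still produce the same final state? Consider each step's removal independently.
Step(s) 2, 3, 4

Testing removal of each single step:
Without step 1: final = a=7, y=7 (different)
Without step 2: final = a=-4, y=-4 (same)
Without step 3: final = a=-4, y=-4 (same)
Without step 4: final = a=-4, y=-4 (same)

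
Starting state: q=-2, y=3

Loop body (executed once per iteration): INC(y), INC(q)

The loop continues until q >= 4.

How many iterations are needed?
6

Tracing iterations:
Initial: q=-2, y=3
After iteration 1: q=-1, y=4
After iteration 2: q=0, y=5
After iteration 3: q=1, y=6
After iteration 4: q=2, y=7
After iteration 5: q=3, y=8
After iteration 6: q=4, y=9
q >= 4 now holds, so the loop exits after 6 iterations.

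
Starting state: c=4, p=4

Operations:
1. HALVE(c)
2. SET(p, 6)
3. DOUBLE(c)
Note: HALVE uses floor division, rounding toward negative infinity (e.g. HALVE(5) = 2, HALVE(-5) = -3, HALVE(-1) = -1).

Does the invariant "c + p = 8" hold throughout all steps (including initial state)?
No, violated after step 1

The invariant is violated after step 1.

State at each step:
Initial: c=4, p=4
After step 1: c=2, p=4
After step 2: c=2, p=6
After step 3: c=4, p=6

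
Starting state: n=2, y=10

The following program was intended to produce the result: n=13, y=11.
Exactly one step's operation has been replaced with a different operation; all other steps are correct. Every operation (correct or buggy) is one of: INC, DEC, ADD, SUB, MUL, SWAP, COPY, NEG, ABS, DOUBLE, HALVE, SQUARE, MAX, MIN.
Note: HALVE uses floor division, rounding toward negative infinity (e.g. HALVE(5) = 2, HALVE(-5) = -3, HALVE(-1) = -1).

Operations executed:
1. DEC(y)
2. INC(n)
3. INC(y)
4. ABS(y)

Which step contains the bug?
Step 1

Trace with buggy code:
Initial: n=2, y=10
After step 1: n=2, y=9
After step 2: n=3, y=9
After step 3: n=3, y=10
After step 4: n=3, y=10
Actual final n=3, y=10 ≠ expected n=13, y=11.
Step 1 is the only position where a single-operation replacement can produce the expected result.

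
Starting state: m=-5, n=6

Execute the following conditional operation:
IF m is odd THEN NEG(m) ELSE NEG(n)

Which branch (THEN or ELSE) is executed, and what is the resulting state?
Branch: THEN, Final state: m=5, n=6

Evaluating condition: m is odd
Condition is True, so THEN branch executes
After NEG(m): m=5, n=6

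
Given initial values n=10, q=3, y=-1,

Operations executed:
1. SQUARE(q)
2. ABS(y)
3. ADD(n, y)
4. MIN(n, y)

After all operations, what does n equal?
n = 1

Tracing execution:
Step 1: SQUARE(q) → n = 10
Step 2: ABS(y) → n = 10
Step 3: ADD(n, y) → n = 11
Step 4: MIN(n, y) → n = 1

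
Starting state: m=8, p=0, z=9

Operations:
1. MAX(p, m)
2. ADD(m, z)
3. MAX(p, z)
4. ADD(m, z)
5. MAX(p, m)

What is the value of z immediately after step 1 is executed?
z = 9

Tracing z through execution:
Initial: z = 9
After step 1 (MAX(p, m)): z = 9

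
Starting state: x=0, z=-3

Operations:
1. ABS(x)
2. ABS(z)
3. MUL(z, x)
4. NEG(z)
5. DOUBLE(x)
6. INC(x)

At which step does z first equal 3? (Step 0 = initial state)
Step 2

Tracing z:
Initial: z = -3
After step 1: z = -3
After step 2: z = 3 ← first occurrence
After step 3: z = 0
After step 4: z = 0
After step 5: z = 0
After step 6: z = 0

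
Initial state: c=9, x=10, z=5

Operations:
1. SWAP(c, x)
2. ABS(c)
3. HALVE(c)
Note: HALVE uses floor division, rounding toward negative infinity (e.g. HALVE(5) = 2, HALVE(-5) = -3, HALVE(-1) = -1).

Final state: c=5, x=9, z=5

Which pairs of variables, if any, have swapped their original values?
None

Comparing initial and final values:
x: 10 → 9
z: 5 → 5
c: 9 → 5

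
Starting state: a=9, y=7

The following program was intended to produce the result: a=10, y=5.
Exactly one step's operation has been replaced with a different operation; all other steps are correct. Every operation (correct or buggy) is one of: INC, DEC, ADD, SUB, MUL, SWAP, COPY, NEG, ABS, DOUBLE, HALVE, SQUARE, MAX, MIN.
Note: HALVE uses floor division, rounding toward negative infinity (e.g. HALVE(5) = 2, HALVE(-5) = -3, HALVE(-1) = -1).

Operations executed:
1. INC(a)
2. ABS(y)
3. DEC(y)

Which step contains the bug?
Step 2

Trace with buggy code:
Initial: a=9, y=7
After step 1: a=10, y=7
After step 2: a=10, y=7
After step 3: a=10, y=6
Actual final a=10, y=6 ≠ expected a=10, y=5.
Step 2 is the only position where a single-operation replacement can produce the expected result.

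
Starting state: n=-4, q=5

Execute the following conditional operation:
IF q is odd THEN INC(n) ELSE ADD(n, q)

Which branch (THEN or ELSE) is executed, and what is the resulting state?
Branch: THEN, Final state: n=-3, q=5

Evaluating condition: q is odd
Condition is True, so THEN branch executes
After INC(n): n=-3, q=5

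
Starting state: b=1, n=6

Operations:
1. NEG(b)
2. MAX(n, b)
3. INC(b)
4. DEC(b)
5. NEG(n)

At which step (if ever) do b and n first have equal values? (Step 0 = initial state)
Never

b and n never become equal during execution.

Comparing values at each step:
Initial: b=1, n=6
After step 1: b=-1, n=6
After step 2: b=-1, n=6
After step 3: b=0, n=6
After step 4: b=-1, n=6
After step 5: b=-1, n=-6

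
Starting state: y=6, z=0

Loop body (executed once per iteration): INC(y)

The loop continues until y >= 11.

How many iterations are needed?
5

Tracing iterations:
Initial: y=6, z=0
After iteration 1: y=7, z=0
After iteration 2: y=8, z=0
After iteration 3: y=9, z=0
After iteration 4: y=10, z=0
After iteration 5: y=11, z=0
y >= 11 now holds, so the loop exits after 5 iterations.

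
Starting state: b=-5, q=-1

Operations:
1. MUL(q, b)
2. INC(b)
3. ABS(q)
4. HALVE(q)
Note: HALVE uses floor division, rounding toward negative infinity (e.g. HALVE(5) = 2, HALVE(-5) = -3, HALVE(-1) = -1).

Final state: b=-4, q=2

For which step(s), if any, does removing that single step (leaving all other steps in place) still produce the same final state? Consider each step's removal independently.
Step(s) 3

Testing removal of each single step:
Without step 1: final = b=-4, q=0 (different)
Without step 2: final = b=-5, q=2 (different)
Without step 3: final = b=-4, q=2 (same)
Without step 4: final = b=-4, q=5 (different)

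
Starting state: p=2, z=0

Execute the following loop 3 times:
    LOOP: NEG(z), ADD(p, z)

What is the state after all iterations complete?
p=2, z=0

Iteration trace:
Start: p=2, z=0
After iteration 1: p=2, z=0
After iteration 2: p=2, z=0
After iteration 3: p=2, z=0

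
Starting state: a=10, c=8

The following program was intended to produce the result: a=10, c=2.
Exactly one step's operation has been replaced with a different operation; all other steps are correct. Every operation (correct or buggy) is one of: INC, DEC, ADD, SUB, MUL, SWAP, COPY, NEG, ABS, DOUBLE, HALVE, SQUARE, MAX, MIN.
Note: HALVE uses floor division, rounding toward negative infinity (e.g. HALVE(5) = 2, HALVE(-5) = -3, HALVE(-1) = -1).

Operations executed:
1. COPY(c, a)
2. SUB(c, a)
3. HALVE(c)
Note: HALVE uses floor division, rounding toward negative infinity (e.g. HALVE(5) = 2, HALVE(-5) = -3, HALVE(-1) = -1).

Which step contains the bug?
Step 2

Trace with buggy code:
Initial: a=10, c=8
After step 1: a=10, c=10
After step 2: a=10, c=0
After step 3: a=10, c=0
Actual final a=10, c=0 ≠ expected a=10, c=2.
Step 2 is the only position where a single-operation replacement can produce the expected result.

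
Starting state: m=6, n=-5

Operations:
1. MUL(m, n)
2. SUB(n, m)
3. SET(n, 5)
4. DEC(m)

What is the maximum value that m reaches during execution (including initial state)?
6

Values of m at each step:
Initial: m = 6 ← maximum
After step 1: m = -30
After step 2: m = -30
After step 3: m = -30
After step 4: m = -31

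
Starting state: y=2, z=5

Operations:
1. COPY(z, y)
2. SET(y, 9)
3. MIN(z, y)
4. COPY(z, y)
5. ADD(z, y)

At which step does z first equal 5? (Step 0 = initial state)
Step 0

Tracing z:
Initial: z = 5 ← first occurrence
After step 1: z = 2
After step 2: z = 2
After step 3: z = 2
After step 4: z = 9
After step 5: z = 18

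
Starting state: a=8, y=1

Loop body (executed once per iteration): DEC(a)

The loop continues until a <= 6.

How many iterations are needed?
2

Tracing iterations:
Initial: a=8, y=1
After iteration 1: a=7, y=1
After iteration 2: a=6, y=1
a <= 6 now holds, so the loop exits after 2 iterations.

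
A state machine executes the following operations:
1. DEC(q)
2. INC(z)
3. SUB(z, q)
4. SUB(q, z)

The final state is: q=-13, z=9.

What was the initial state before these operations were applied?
q=-3, z=4

Working backwards:
Final state: q=-13, z=9
Before step 4 (SUB(q, z)): q=-4, z=9
Before step 3 (SUB(z, q)): q=-4, z=5
Before step 2 (INC(z)): q=-4, z=4
Before step 1 (DEC(q)): q=-3, z=4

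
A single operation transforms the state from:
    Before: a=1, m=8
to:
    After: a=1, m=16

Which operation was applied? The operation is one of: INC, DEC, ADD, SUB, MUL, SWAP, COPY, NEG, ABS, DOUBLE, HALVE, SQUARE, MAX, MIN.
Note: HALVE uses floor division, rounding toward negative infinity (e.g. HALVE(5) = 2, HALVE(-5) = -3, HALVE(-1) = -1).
DOUBLE(m)

Analyzing the change:
Before: a=1, m=8
After: a=1, m=16
Variable m changed from 8 to 16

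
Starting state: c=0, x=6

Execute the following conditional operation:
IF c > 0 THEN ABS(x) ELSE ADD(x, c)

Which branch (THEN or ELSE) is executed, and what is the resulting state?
Branch: ELSE, Final state: c=0, x=6

Evaluating condition: c > 0
c = 0
Condition is False, so ELSE branch executes
After ADD(x, c): c=0, x=6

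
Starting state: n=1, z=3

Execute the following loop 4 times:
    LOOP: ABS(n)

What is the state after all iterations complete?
n=1, z=3

Iteration trace:
Start: n=1, z=3
After iteration 1: n=1, z=3
After iteration 2: n=1, z=3
After iteration 3: n=1, z=3
After iteration 4: n=1, z=3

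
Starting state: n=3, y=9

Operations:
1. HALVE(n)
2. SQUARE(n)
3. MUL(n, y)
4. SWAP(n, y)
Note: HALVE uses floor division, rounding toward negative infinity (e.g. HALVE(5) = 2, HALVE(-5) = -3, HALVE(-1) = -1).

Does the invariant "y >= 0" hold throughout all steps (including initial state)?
Yes

The invariant holds at every step.

State at each step:
Initial: n=3, y=9
After step 1: n=1, y=9
After step 2: n=1, y=9
After step 3: n=9, y=9
After step 4: n=9, y=9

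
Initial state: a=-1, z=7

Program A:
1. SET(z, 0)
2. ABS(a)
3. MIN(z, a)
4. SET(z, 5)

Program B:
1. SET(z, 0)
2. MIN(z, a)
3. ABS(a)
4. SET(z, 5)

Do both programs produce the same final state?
Yes

Program A final state: a=1, z=5
Program B final state: a=1, z=5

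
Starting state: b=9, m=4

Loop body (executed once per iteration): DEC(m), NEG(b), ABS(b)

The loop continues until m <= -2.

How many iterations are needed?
6

Tracing iterations:
Initial: b=9, m=4
After iteration 1: b=9, m=3
After iteration 2: b=9, m=2
After iteration 3: b=9, m=1
After iteration 4: b=9, m=0
After iteration 5: b=9, m=-1
After iteration 6: b=9, m=-2
m <= -2 now holds, so the loop exits after 6 iterations.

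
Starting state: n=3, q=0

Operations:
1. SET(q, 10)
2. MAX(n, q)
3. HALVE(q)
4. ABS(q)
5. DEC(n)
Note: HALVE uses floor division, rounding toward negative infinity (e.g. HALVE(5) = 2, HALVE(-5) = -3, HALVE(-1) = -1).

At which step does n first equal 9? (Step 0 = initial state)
Step 5

Tracing n:
Initial: n = 3
After step 1: n = 3
After step 2: n = 10
After step 3: n = 10
After step 4: n = 10
After step 5: n = 9 ← first occurrence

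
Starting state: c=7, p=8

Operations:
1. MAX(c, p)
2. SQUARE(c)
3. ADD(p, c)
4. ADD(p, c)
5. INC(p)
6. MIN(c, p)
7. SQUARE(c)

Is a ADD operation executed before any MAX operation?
No

First ADD: step 3
First MAX: step 1
Since 3 > 1, MAX comes first.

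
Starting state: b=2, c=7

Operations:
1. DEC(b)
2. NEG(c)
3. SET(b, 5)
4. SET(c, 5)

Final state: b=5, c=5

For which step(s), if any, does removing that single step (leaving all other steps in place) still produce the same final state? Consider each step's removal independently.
Step(s) 1, 2

Testing removal of each single step:
Without step 1: final = b=5, c=5 (same)
Without step 2: final = b=5, c=5 (same)
Without step 3: final = b=1, c=5 (different)
Without step 4: final = b=5, c=-7 (different)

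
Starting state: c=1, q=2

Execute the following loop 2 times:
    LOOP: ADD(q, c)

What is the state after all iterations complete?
c=1, q=4

Iteration trace:
Start: c=1, q=2
After iteration 1: c=1, q=3
After iteration 2: c=1, q=4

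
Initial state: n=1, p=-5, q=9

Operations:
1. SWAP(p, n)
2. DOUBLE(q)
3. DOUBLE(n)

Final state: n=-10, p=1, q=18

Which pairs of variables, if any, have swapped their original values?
None

Comparing initial and final values:
p: -5 → 1
q: 9 → 18
n: 1 → -10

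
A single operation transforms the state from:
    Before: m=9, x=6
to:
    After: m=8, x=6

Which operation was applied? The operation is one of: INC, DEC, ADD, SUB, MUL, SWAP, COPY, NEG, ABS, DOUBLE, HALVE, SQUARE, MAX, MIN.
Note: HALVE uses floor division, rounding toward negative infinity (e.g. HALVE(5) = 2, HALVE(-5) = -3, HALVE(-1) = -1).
DEC(m)

Analyzing the change:
Before: m=9, x=6
After: m=8, x=6
Variable m changed from 9 to 8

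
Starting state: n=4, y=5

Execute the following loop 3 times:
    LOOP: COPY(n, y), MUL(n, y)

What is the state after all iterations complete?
n=25, y=5

Iteration trace:
Start: n=4, y=5
After iteration 1: n=25, y=5
After iteration 2: n=25, y=5
After iteration 3: n=25, y=5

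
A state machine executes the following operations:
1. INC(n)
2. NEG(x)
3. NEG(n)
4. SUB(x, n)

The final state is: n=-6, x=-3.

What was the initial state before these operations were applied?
n=5, x=9

Working backwards:
Final state: n=-6, x=-3
Before step 4 (SUB(x, n)): n=-6, x=-9
Before step 3 (NEG(n)): n=6, x=-9
Before step 2 (NEG(x)): n=6, x=9
Before step 1 (INC(n)): n=5, x=9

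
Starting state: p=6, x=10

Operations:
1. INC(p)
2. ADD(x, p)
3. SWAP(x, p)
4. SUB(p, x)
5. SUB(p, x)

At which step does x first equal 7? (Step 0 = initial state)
Step 3

Tracing x:
Initial: x = 10
After step 1: x = 10
After step 2: x = 17
After step 3: x = 7 ← first occurrence
After step 4: x = 7
After step 5: x = 7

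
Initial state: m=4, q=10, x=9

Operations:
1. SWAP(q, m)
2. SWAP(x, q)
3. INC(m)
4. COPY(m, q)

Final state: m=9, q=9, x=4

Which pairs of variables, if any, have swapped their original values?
(x, m)

Comparing initial and final values:
x: 9 → 4
q: 10 → 9
m: 4 → 9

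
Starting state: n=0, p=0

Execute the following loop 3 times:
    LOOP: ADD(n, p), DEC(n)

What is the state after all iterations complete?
n=-3, p=0

Iteration trace:
Start: n=0, p=0
After iteration 1: n=-1, p=0
After iteration 2: n=-2, p=0
After iteration 3: n=-3, p=0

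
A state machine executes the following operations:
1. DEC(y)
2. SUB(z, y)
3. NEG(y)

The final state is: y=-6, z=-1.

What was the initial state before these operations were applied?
y=7, z=5

Working backwards:
Final state: y=-6, z=-1
Before step 3 (NEG(y)): y=6, z=-1
Before step 2 (SUB(z, y)): y=6, z=5
Before step 1 (DEC(y)): y=7, z=5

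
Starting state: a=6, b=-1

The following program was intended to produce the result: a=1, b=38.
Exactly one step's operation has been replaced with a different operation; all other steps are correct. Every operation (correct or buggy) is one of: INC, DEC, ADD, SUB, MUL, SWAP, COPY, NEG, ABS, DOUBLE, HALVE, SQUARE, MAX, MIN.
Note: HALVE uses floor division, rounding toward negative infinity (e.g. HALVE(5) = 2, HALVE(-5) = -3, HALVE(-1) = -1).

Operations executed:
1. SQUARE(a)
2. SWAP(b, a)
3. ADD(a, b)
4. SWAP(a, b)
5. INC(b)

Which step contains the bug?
Step 2

Trace with buggy code:
Initial: a=6, b=-1
After step 1: a=36, b=-1
After step 2: a=-1, b=36
After step 3: a=35, b=36
After step 4: a=36, b=35
After step 5: a=36, b=36
Actual final a=36, b=36 ≠ expected a=1, b=38.
Step 2 is the only position where a single-operation replacement can produce the expected result.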